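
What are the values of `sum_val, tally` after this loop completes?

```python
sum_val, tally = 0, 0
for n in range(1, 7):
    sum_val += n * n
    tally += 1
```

Sum of squares and count
`sum_val, tally` takes the values: (0, 0) → (1, 0) → (1, 1) → (5, 1) → (5, 2) → (14, 2) → (14, 3) → (30, 3) → (30, 4) → (55, 4) → (55, 5) → (91, 5) → (91, 6)

Answer: 91, 6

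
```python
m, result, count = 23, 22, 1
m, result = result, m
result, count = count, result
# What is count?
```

Trace:
`m, result, count = 23, 22, 1` → m = 23; result = 22; count = 1
`m, result = result, m` → m = 22; result = 23
`result, count = count, result` → result = 1; count = 23
So count = 23

Answer: 23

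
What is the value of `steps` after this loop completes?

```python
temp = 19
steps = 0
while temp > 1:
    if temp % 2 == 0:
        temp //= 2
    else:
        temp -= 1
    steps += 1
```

Steps to reduce 19 to 1
`steps` takes the values: 0 → 1 → 2 → 3 → 4 → 5 → 6

Answer: 6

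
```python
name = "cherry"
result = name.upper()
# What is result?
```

Trace:
`name = "cherry"` → name = 'cherry'
`result = name.upper()` → result = 'CHERRY'
So result = 'CHERRY'

Answer: 'CHERRY'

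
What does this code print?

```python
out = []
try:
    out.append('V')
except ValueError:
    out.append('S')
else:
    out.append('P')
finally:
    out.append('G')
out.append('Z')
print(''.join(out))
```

Execution trace: 'V' (try body, no exception) → 'P' (else) → 'G' (finally) → 'Z' (after the try/except). Output: VPGZ

Answer: VPGZ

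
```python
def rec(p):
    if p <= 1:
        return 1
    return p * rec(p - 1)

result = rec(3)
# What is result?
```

rec(3) = 3 * 2 * 1 = 6

Answer: 6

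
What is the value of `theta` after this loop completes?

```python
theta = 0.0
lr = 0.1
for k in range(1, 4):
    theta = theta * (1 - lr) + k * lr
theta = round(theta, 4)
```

Moving average with lr=0.1
`theta` takes the values: 0.0 → 0.1 → 0.29 → 0.561

Answer: 0.561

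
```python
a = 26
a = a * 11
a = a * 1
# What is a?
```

Trace:
`a = 26` → a = 26
`a = a * 11` → a = 286
`a = a * 1` → a = 286
So a = 286

Answer: 286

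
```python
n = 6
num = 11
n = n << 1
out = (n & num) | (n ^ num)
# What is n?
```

Trace:
`n = 6` → n = 6
`num = 11` → num = 11
`n = n << 1` → n = 12
`out = (n & num) | (n ^ num)` → out = 15
So n = 12

Answer: 12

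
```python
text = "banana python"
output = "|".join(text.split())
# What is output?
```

Trace:
`text = "banana python"` → text = 'banana python'
`output = "|".join(text.split())` → output = 'banana|python'
So output = 'banana|python'

Answer: 'banana|python'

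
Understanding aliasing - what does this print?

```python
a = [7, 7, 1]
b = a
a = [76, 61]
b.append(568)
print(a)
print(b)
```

Key concept: rebinding vs mutation: a is rebound to a new list, b still points at the original.
Step by step:
`a = [7, 7, 1]` → a = [7, 7, 1]
`b = a` → b = [7, 7, 1] (same object as a)
`a = [76, 61]` → a = [76, 61]
`b.append(568)` → b = [7, 7, 1, 568]
`print(a)` → prints [76, 61]
`print(b)` → prints [7, 7, 1, 568]

Answer:
[76, 61]
[7, 7, 1, 568]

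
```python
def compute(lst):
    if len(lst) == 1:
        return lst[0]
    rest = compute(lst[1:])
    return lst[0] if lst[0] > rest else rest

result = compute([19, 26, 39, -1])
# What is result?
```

Recursive max over [19, 26, 39, -1] = 39

Answer: 39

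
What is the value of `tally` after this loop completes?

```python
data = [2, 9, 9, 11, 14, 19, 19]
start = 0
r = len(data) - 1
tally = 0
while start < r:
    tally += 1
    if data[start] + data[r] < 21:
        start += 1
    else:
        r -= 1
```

Steps to find pair summing to 21
`tally` takes the values: 0 → 1 → 2 → 3 → 4 → 5 → 6

Answer: 6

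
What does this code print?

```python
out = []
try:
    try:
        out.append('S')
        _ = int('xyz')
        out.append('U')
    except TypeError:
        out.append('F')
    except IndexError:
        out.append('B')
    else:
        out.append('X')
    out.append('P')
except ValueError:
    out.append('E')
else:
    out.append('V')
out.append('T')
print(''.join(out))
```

Execution trace: 'S' (inner try body) → 'E' (except ValueError) → 'T' (after the try/except). Output: SET

Answer: SET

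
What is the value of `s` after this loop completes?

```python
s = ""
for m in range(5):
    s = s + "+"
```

Repeat '+' 5 times
`s` takes the values: "" → "+" → "++" → "+++" → "++++" → "+++++"

Answer: "+++++"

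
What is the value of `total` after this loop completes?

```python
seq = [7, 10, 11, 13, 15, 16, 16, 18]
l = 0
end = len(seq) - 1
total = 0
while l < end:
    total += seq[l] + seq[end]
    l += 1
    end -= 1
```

Sum of pairs from ends
`total` takes the values: 0 → 25 → 51 → 78 → 106

Answer: 106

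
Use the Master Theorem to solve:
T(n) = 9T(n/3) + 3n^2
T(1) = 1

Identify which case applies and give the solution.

a=9, b=3, f(n)=3n^2. log_3(9) = 2. Since c=2 = 2, Case 2 applies: T(n) = Θ(n^log_b(a) · log n) = O(n^2 log n).

Answer: O(n^2 log n) - Case 2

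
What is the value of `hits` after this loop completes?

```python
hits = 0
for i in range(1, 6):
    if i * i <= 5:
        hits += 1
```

Count numbers where i² ≤ 5
`hits` takes the values: 0 → 1 → 2

Answer: 2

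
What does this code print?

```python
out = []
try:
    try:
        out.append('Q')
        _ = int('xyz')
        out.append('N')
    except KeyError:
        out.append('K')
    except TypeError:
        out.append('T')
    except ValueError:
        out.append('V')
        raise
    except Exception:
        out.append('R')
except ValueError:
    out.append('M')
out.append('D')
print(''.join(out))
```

Execution trace: 'Q' (try body) → 'V' (except ValueError) → 'M' (outer except ValueError) → 'D' (after the try/except). Output: QVMD

Answer: QVMD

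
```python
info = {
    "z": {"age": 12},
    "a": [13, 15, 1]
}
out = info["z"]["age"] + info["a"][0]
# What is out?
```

Trace:
`info = { ...` → info = {'z': {'age': 12}, 'a': [13, 15, 1]}
`out = info["z"]["age"] + info["a"][0]` → out = 25
So out = 25

Answer: 25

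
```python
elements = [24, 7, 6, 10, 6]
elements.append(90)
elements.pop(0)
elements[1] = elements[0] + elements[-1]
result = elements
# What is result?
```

Trace:
`elements = [24, 7, 6, 10, 6]` → elements = [24, 7, 6, 10, 6]
`elements.append(90)` → elements = [24, 7, 6, 10, 6, 90]
`elements.pop(0)` → elements = [7, 6, 10, 6, 90]
`elements[1] = elements[0] + elements[-1]` → elements = [7, 97, 10, 6, 90]
`result = elements` → result = [7, 97, 10, 6, 90]
So result = [7, 97, 10, 6, 90]

Answer: [7, 97, 10, 6, 90]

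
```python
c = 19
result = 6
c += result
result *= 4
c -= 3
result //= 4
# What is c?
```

Trace:
`c = 19` → c = 19
`result = 6` → result = 6
`c += result` → c = 25
`result *= 4` → result = 24
`c -= 3` → c = 22
`result //= 4` → result = 6
So c = 22

Answer: 22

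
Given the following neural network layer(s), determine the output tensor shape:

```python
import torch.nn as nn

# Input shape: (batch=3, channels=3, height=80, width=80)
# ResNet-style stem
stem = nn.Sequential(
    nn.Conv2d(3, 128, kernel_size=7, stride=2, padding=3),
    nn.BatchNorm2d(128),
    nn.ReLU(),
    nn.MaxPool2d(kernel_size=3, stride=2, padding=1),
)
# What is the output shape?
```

Input: (3, 3, 80, 80) -> after Conv2d 7x7 stride=2: (3, 128, 40, 40) -> Output: (3, 128, 20, 20)

Answer: (3, 128, 20, 20)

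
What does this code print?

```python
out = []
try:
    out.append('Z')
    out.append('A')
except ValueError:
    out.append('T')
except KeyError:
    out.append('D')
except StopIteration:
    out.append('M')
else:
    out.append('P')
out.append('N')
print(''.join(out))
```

Execution trace: 'Z' (try body) → 'A' (try body, no exception) → 'P' (else) → 'N' (after the try/except). Output: ZAPN

Answer: ZAPN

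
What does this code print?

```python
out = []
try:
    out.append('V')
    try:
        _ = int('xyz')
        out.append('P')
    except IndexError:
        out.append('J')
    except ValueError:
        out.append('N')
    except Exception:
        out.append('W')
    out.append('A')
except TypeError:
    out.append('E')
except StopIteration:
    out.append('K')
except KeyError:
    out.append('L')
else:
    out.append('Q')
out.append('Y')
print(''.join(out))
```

Execution trace: 'V' (try body) → 'N' (inner except ValueError) → 'A' (try body, no exception) → 'Q' (else) → 'Y' (after the try/except). Output: VNAQY

Answer: VNAQY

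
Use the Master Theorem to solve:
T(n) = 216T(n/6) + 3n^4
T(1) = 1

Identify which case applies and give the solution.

a=216, b=6, f(n)=3n^4. log_6(216) = 3. Since c=4 > 3 and the regularity condition holds (216(n/6)^4 = (216/6^4)n^4 with 216/6^4 < 1), Case 3 applies: T(n) = Θ(f(n)) = O(n^4).

Answer: O(n^4) - Case 3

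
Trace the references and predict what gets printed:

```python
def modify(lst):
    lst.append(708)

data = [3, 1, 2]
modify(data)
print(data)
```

Key concept: function modifies passed list.
Step by step:
`data = [3, 1, 2]` → data = [3, 1, 2]
`modify(data)` → data = [3, 1, 2, 708]
`print(data)` → prints [3, 1, 2, 708]

Answer: [3, 1, 2, 708]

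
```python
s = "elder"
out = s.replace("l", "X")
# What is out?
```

Trace:
`s = "elder"` → s = 'elder'
`out = s.replace("l", "X")` → out = 'eXder'
So out = 'eXder'

Answer: 'eXder'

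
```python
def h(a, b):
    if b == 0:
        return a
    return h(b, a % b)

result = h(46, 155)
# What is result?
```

h(46, 155) -> h(155, 46) -> h(46, 17) -> h(17, 12) -> h(12, 5) -> h(5, 2) -> h(2, 1) -> h(1, 0) -> 1

Answer: 1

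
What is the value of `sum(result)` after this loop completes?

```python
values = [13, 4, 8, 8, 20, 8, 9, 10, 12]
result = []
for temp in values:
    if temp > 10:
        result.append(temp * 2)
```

Sum of doubled values > 10
`result` takes the values: [] → [26] → [26, 40] → [26, 40, 24]
So `sum(result)` = 90

Answer: 90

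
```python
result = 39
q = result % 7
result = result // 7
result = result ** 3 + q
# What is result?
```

Trace:
`result = 39` → result = 39
`q = result % 7` → q = 4
`result = result // 7` → result = 5
`result = result ** 3 + q` → result = 129
So result = 129

Answer: 129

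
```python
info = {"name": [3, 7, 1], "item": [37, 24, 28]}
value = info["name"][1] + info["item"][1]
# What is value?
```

Trace:
`info = {"name": [3, 7, 1], "item": [37, 24, 28]}` → info = {'name': [3, 7, 1], 'item': [37, 24, 28]}
`value = info["name"][1] + info["item"][1]` → value = 31
So value = 31

Answer: 31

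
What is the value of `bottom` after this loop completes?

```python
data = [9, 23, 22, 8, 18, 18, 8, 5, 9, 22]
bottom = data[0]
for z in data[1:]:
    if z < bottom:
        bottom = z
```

Minimum of [9, 23, 22, 8, 18, 18, 8, 5, 9, 22]
`bottom` takes the values: 9 → 8 → 5

Answer: 5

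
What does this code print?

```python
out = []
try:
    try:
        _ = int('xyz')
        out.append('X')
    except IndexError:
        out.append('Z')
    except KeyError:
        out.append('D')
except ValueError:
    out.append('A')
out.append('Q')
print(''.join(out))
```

Execution trace: 'A' (outer except ValueError) → 'Q' (after the try/except). Output: AQ

Answer: AQ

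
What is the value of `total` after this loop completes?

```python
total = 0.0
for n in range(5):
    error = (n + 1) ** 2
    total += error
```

Sum of squared losses 1² + 2² + ... + 5²
`total` takes the values: 0.0 → 1.0 → 5.0 → 14.0 → 30.0 → 55.0

Answer: 55.0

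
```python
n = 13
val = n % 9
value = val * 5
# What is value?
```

Trace:
`n = 13` → n = 13
`val = n % 9` → val = 4
`value = val * 5` → value = 20
So value = 20

Answer: 20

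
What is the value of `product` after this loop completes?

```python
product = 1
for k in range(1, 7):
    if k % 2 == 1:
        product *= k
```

Product of odd numbers 1 to 6
`product` takes the values: 1 → 3 → 15

Answer: 15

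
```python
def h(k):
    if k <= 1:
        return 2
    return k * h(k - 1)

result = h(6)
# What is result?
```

h(6) = 6 * 5 * 4 * 3 * 2 * 2 = 1440

Answer: 1440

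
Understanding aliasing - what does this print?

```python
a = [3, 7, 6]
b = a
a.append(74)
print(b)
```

Key concept: basic list aliasing.
Step by step:
`a = [3, 7, 6]` → a = [3, 7, 6]
`b = a` → b = [3, 7, 6] (same object as a)
`a.append(74)` → a = [3, 7, 6, 74] (same object as b); b = [3, 7, 6, 74] (same object as a)
`print(b)` → prints [3, 7, 6, 74]

Answer: [3, 7, 6, 74]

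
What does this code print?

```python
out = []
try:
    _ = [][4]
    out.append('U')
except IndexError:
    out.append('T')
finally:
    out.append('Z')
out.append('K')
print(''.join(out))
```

Execution trace: 'T' (except IndexError) → 'Z' (finally) → 'K' (after the try/except). Output: TZK

Answer: TZK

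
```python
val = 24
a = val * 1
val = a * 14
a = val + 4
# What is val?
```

Trace:
`val = 24` → val = 24
`a = val * 1` → a = 24
`val = a * 14` → val = 336
`a = val + 4` → a = 340
So val = 336

Answer: 336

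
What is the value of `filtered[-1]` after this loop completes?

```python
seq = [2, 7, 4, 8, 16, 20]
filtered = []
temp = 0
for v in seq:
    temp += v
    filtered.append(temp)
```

Cumulative sum ends at 57
`filtered` takes the values: [] → [2] → [2, 9] → [2, 9, 13] → [2, 9, 13, 21] → [2, 9, 13, 21, 37] → [2, 9, 13, 21, 37, 57]
So `filtered[-1]` = 57

Answer: 57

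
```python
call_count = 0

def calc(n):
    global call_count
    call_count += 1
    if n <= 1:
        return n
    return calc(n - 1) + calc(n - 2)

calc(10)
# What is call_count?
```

Calls(n) = 1 + Calls(n-1) + Calls(n-2); Calls(0)=Calls(1)=1. For n=10 this gives 177.

Answer: 177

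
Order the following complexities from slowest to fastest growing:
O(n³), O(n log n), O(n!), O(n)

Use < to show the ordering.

Ordered by growth rate: O(n) < O(n log n) < O(n³) < O(n!)

Answer: O(n) < O(n log n) < O(n³) < O(n!)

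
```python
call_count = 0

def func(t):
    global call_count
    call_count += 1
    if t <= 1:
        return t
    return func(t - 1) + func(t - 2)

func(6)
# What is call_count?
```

Calls(t) = 1 + Calls(t-1) + Calls(t-2); Calls(0)=Calls(1)=1. For t=6 this gives 25.

Answer: 25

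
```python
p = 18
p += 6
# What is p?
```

Trace:
`p = 18` → p = 18
`p += 6` → p = 24
So p = 24

Answer: 24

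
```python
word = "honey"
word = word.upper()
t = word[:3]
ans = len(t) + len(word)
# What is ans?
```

Trace:
`word = "honey"` → word = 'honey'
`word = word.upper()` → word = 'HONEY'
`t = word[:3]` → t = 'HON'
`ans = len(t) + len(word)` → ans = 8
So ans = 8

Answer: 8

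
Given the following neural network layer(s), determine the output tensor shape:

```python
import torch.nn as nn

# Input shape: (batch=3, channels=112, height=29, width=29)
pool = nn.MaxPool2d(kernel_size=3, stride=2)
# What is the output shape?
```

Input: (3, 112, 29, 29) -> Output: (3, 112, 14, 14)

Answer: (3, 112, 14, 14)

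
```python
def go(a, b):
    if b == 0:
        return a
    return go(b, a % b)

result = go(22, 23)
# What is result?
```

go(22, 23) -> go(23, 22) -> go(22, 1) -> go(1, 0) -> 1

Answer: 1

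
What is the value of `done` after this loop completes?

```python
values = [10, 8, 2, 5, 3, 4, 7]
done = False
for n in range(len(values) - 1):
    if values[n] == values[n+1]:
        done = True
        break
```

Check consecutive duplicates in [10, 8, 2, 5, 3, 4, 7]
`done` takes the values: False

Answer: False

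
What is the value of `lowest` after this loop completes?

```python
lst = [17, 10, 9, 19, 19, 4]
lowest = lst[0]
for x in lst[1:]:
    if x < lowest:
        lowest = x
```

Minimum of [17, 10, 9, 19, 19, 4]
`lowest` takes the values: 17 → 10 → 9 → 4

Answer: 4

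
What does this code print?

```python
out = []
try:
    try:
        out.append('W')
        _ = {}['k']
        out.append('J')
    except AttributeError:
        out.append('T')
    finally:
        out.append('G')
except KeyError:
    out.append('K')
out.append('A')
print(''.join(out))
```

Execution trace: 'W' (inner try body) → 'G' (inner finally) → 'K' (outer except KeyError) → 'A' (after the try/except). Output: WGKA

Answer: WGKA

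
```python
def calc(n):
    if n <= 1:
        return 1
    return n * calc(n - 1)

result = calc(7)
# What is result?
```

calc(7) = 7 * 6 * 5 * 4 * 3 * 2 * 1 = 5040

Answer: 5040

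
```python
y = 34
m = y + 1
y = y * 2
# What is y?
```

Trace:
`y = 34` → y = 34
`m = y + 1` → m = 35
`y = y * 2` → y = 68
So y = 68

Answer: 68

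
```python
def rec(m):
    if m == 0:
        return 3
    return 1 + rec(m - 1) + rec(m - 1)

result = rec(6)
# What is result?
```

rec(m) = 1 + 2·rec(m-1), rec(0)=3. Closed form: (3+1)·2^6 - 1 = 255.

Answer: 255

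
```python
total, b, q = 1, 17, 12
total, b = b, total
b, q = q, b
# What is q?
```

Trace:
`total, b, q = 1, 17, 12` → total = 1; b = 17; q = 12
`total, b = b, total` → total = 17; b = 1
`b, q = q, b` → b = 12; q = 1
So q = 1

Answer: 1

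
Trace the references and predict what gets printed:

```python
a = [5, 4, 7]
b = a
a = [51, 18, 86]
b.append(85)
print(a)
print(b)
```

Key concept: rebinding vs mutation: a is rebound to a new list, b still points at the original.
Step by step:
`a = [5, 4, 7]` → a = [5, 4, 7]
`b = a` → b = [5, 4, 7] (same object as a)
`a = [51, 18, 86]` → a = [51, 18, 86]
`b.append(85)` → b = [5, 4, 7, 85]
`print(a)` → prints [51, 18, 86]
`print(b)` → prints [5, 4, 7, 85]

Answer:
[51, 18, 86]
[5, 4, 7, 85]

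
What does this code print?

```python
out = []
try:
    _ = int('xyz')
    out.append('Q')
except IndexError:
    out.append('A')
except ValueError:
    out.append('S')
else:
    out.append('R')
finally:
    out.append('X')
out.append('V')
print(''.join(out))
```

Execution trace: 'S' (except ValueError) → 'X' (finally) → 'V' (after the try/except). Output: SXV

Answer: SXV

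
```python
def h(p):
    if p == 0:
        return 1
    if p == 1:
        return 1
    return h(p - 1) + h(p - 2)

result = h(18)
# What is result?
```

Build up from base cases: h(0)=1, h(1)=1, h(2)=2, h(3)=3, h(4)=5, h(5)=8, h(6)=13, ..., h(18)=4181

Answer: 4181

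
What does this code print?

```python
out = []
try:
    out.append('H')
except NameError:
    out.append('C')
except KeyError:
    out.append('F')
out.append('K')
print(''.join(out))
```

Execution trace: 'H' (try body, no exception) → 'K' (after the try/except). Output: HK

Answer: HK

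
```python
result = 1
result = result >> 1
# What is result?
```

Trace:
`result = 1` → result = 1
`result = result >> 1` → result = 0
So result = 0

Answer: 0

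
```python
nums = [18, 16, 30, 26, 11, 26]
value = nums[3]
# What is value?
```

Trace:
`nums = [18, 16, 30, 26, 11, 26]` → nums = [18, 16, 30, 26, 11, 26]
`value = nums[3]` → value = 26
So value = 26

Answer: 26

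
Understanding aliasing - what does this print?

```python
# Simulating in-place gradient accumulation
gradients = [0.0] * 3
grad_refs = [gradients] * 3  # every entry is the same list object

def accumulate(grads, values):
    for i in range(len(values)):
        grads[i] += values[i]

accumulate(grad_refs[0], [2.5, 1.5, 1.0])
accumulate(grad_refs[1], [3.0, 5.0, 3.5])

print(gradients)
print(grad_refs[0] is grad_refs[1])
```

Key concept: gradient accumulation aliasing.
Step by step:
`gradients = [0.0] * 3` → gradients = [0.0, 0.0, 0.0]
`grad_refs = [gradients] * 3` → grad_refs = [[0.0, 0.0, 0.0], [0.0, 0.0, 0.0], [0.0, 0.0, 0.0]]
`accumulate(grad_refs[0], [2.5, 1.5, 1.0])` → gradients = [2.5, 1.5, 1.0]; grad_refs = [[2.5, 1.5, 1.0], [2.5, 1.5, 1.0], [2.5, 1.5, 1.0]]
`accumulate(grad_refs[1], [3.0, 5.0, 3.5])` → gradients = [5.5, 6.5, 4.5]; grad_refs = [[5.5, 6.5, 4.5], [5.5, 6.5, 4.5], [5.5, 6.5, 4.5]]
`print(gradients)` → prints [5.5, 6.5, 4.5]
`print(grad_refs[0] is grad_refs[1])` → prints True

Answer:
[5.5, 6.5, 4.5]
True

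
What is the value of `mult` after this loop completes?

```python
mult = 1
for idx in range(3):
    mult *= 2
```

2^3 = 8
`mult` takes the values: 1 → 2 → 4 → 8

Answer: 8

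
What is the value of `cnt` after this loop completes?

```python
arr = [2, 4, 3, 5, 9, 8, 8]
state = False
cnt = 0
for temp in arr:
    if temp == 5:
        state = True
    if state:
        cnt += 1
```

Count elements after first 5 in [2, 4, 3, 5, 9, 8, 8]
`cnt` takes the values: 0 → 1 → 2 → 3 → 4

Answer: 4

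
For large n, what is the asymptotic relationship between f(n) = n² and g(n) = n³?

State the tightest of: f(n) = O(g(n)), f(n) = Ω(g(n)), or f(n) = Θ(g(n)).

n² vs n³: f(n) = O(g(n)) but not Ω(g(n)) — n³ grows strictly faster than n².

Answer: f(n) = O(g(n)) but not Ω(g(n)) — n³ grows strictly faster than n².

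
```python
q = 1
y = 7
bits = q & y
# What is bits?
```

Trace:
`q = 1` → q = 1
`y = 7` → y = 7
`bits = q & y` → bits = 1
So bits = 1

Answer: 1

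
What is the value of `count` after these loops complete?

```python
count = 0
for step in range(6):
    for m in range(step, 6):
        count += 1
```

Upper triangle: 6 + 5 + ... + 1
`count` takes the values: 0 → 1 → 2 → 3 → 4 → 5 → 6 → 7 → 8 → 9 → 10 → 11 → 12 → 13 → 14 → 15 → 16 → 17 → 18 → 19 → 20 → 21

Answer: 21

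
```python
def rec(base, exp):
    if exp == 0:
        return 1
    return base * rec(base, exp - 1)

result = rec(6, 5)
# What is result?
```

rec(6, 5) = 6 * 6 * 6 * 6 * 6 = 7776

Answer: 7776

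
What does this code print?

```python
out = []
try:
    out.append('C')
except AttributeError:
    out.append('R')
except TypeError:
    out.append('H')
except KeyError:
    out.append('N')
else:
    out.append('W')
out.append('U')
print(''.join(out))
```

Execution trace: 'C' (try body, no exception) → 'W' (else) → 'U' (after the try/except). Output: CWU

Answer: CWU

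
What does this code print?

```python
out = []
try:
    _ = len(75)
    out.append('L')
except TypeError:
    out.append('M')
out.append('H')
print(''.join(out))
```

Execution trace: 'M' (except TypeError) → 'H' (after the try/except). Output: MH

Answer: MH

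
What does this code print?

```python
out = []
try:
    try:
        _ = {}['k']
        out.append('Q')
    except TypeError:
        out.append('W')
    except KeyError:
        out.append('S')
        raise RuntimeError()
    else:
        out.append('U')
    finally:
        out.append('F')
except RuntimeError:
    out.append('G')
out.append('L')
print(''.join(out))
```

Execution trace: 'S' (inner except KeyError) → 'F' (inner finally) → 'G' (outer except RuntimeError) → 'L' (after the try/except). Output: SFGL

Answer: SFGL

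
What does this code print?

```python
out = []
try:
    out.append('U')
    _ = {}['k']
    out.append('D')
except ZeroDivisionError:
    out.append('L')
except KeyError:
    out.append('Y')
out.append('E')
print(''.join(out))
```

Execution trace: 'U' (try body) → 'Y' (except KeyError) → 'E' (after the try/except). Output: UYE

Answer: UYE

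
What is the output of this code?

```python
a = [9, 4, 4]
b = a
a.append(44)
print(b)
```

Key concept: basic list aliasing.
Step by step:
`a = [9, 4, 4]` → a = [9, 4, 4]
`b = a` → b = [9, 4, 4] (same object as a)
`a.append(44)` → a = [9, 4, 4, 44] (same object as b); b = [9, 4, 4, 44] (same object as a)
`print(b)` → prints [9, 4, 4, 44]

Answer: [9, 4, 4, 44]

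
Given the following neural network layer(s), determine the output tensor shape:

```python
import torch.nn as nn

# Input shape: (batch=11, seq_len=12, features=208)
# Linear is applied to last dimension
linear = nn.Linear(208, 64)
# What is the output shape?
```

Input: (11, 12, 208) -> Output: (11, 12, 64)

Answer: (11, 12, 64)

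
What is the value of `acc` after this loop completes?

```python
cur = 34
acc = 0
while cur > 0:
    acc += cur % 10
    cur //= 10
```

Sum digits of 34
`acc` takes the values: 0 → 4 → 7

Answer: 7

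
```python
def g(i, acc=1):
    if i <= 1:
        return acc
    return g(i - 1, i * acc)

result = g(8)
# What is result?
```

Accumulator trace (n, acc): (8, 1) -> (7, 8) -> (6, 56) -> (5, 336) -> (4, 1680) -> (3, 6720) -> (2, 20160) -> (1, 40320) -> return 40320

Answer: 40320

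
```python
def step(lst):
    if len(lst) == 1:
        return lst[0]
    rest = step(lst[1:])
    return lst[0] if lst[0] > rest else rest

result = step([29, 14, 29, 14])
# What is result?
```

Recursive max over [29, 14, 29, 14] = 29

Answer: 29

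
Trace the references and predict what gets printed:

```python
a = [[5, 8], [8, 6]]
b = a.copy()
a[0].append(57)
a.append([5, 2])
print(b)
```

Key concept: shallow copy with nested lists.
Step by step:
`a = [[5, 8], [8, 6]]` → a = [[5, 8], [8, 6]]
`b = a.copy()` → b = [[5, 8], [8, 6]]
`a[0].append(57)` → a = [[5, 8, 57], [8, 6]]; b = [[5, 8, 57], [8, 6]]
`a.append([5, 2])` → a = [[5, 8, 57], [8, 6], [5, 2]]
`print(b)` → prints [[5, 8, 57], [8, 6]]

Answer: [[5, 8, 57], [8, 6]]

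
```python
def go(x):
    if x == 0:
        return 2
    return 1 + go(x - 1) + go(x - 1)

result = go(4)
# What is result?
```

go(x) = 1 + 2·go(x-1), go(0)=2. Closed form: (2+1)·2^4 - 1 = 47.

Answer: 47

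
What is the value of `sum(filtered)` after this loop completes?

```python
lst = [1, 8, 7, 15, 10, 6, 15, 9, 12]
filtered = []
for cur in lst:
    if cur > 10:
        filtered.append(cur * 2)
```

Sum of doubled values > 10
`filtered` takes the values: [] → [30] → [30, 30] → [30, 30, 24]
So `sum(filtered)` = 84

Answer: 84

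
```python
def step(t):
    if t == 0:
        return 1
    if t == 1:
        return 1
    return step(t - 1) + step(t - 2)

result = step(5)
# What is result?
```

Build up from base cases: step(0)=1, step(1)=1, step(2)=2, step(3)=3, step(4)=5, step(5)=8

Answer: 8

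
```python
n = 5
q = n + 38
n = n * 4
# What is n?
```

Trace:
`n = 5` → n = 5
`q = n + 38` → q = 43
`n = n * 4` → n = 20
So n = 20

Answer: 20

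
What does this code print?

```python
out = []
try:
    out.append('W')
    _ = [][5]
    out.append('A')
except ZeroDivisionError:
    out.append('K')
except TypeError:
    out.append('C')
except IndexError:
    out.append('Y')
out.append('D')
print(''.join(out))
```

Execution trace: 'W' (try body) → 'Y' (except IndexError) → 'D' (after the try/except). Output: WYD

Answer: WYD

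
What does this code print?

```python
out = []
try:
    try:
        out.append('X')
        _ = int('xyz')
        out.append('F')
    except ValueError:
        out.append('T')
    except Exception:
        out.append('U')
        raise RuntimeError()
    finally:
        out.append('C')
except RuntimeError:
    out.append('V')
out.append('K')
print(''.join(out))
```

Execution trace: 'X' (inner try body) → 'T' (inner except ValueError) → 'C' (inner finally) → 'K' (after the try/except). Output: XTCK

Answer: XTCK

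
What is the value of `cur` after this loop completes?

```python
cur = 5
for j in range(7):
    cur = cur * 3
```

Multiply by 3, 7 times: 5 * 3^7 = 10935
`cur` takes the values: 5 → 15 → 45 → 135 → 405 → 1215 → 3645 → 10935

Answer: 10935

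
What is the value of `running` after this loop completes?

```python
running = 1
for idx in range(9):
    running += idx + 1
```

Start at 1, add 1 to 9 = 46
`running` takes the values: 1 → 2 → 4 → 7 → 11 → 16 → 22 → 29 → 37 → 46

Answer: 46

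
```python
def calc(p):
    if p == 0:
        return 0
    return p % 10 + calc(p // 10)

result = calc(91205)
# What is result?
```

Sum of digits of 91205: 5 + 0 + 2 + 1 + 9 = 17

Answer: 17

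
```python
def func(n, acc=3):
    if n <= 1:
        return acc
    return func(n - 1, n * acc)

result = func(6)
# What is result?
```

Accumulator trace (n, acc): (6, 3) -> (5, 18) -> (4, 90) -> (3, 360) -> (2, 1080) -> (1, 2160) -> return 2160

Answer: 2160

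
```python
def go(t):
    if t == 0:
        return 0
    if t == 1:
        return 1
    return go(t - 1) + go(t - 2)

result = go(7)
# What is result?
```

Build up from base cases: go(0)=0, go(1)=1, go(2)=1, go(3)=2, go(4)=3, go(5)=5, go(6)=8, ..., go(7)=13

Answer: 13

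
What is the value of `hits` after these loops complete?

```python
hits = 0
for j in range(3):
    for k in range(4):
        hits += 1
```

3 * 4 = 12
`hits` takes the values: 0 → 1 → 2 → 3 → 4 → 5 → 6 → 7 → 8 → 9 → 10 → 11 → 12

Answer: 12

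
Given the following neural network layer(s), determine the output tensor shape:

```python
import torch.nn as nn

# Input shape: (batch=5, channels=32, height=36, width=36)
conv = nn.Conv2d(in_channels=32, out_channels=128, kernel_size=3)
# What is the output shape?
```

Input: (5, 32, 36, 36) -> Output: (5, 128, 34, 34)

Answer: (5, 128, 34, 34)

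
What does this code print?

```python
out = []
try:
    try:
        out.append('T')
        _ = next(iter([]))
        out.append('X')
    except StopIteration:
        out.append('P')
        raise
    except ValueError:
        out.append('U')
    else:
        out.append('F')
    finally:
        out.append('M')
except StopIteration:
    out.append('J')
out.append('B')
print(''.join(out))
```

Execution trace: 'T' (inner try body) → 'P' (inner except StopIteration) → 'M' (inner finally) → 'J' (outer except StopIteration) → 'B' (after the try/except). Output: TPMJB

Answer: TPMJB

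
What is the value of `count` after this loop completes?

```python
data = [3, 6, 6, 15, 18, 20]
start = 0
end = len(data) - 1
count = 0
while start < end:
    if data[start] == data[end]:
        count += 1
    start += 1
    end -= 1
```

Count matching pairs from ends
`count` takes the values: 0

Answer: 0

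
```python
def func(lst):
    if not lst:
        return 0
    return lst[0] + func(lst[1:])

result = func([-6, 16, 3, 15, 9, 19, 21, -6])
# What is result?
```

(-6) + 16 + 3 + 15 + 9 + 19 + 21 + (-6) + 0 = 71

Answer: 71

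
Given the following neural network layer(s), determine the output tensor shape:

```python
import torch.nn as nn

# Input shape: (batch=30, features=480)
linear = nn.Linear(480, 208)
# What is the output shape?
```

Input: (30, 480) -> Output: (30, 208)

Answer: (30, 208)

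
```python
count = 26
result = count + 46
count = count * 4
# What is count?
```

Trace:
`count = 26` → count = 26
`result = count + 46` → result = 72
`count = count * 4` → count = 104
So count = 104

Answer: 104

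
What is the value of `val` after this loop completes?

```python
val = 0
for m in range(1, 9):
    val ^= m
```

XOR of 1 to 8
`val` takes the values: 0 → 1 → 3 → 0 → 4 → 1 → 7 → 0 → 8

Answer: 8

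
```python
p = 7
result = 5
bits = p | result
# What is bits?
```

Trace:
`p = 7` → p = 7
`result = 5` → result = 5
`bits = p | result` → bits = 7
So bits = 7

Answer: 7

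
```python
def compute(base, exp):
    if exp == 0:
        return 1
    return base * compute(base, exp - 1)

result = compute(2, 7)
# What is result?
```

compute(2, 7) = 2 * 2 * 2 * 2 * 2 * 2 * 2 = 128

Answer: 128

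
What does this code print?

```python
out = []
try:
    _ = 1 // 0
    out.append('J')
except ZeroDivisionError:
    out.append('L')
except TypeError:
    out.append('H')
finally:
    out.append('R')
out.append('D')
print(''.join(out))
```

Execution trace: 'L' (except ZeroDivisionError) → 'R' (finally) → 'D' (after the try/except). Output: LRD

Answer: LRD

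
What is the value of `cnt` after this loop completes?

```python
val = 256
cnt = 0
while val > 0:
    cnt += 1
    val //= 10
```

Count digits by repeated division by 10
`cnt` takes the values: 0 → 1 → 2 → 3

Answer: 3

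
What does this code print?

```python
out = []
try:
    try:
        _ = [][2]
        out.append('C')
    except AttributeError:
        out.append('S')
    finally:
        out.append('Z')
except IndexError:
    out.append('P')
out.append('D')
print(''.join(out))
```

Execution trace: 'Z' (inner finally) → 'P' (outer except IndexError) → 'D' (after the try/except). Output: ZPD

Answer: ZPD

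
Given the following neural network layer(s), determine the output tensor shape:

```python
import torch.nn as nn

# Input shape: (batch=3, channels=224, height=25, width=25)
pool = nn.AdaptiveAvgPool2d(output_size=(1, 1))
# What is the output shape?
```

Input: (3, 224, 25, 25) -> Output: (3, 224, 1, 1)

Answer: (3, 224, 1, 1)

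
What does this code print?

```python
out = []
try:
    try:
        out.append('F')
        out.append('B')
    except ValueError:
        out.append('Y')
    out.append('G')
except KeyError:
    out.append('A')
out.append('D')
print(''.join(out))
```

Execution trace: 'F' (inner try body) → 'B' (inner try body, no exception) → 'G' (try body, no exception) → 'D' (after the try/except). Output: FBGD

Answer: FBGD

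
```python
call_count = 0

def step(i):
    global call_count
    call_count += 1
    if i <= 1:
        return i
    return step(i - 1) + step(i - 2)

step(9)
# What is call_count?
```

Calls(i) = 1 + Calls(i-1) + Calls(i-2); Calls(0)=Calls(1)=1. For i=9 this gives 109.

Answer: 109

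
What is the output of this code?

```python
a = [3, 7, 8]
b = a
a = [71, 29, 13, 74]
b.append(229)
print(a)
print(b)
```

Key concept: rebinding vs mutation: a is rebound to a new list, b still points at the original.
Step by step:
`a = [3, 7, 8]` → a = [3, 7, 8]
`b = a` → b = [3, 7, 8] (same object as a)
`a = [71, 29, 13, 74]` → a = [71, 29, 13, 74]
`b.append(229)` → b = [3, 7, 8, 229]
`print(a)` → prints [71, 29, 13, 74]
`print(b)` → prints [3, 7, 8, 229]

Answer:
[71, 29, 13, 74]
[3, 7, 8, 229]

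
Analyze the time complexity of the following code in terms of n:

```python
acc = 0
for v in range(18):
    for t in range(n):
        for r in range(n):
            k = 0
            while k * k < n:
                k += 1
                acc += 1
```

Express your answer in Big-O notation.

Each loop level contributes: 1 × n × n × √n. Multiplying the contributions gives O(n^2√n).

Answer: O(n^2√n)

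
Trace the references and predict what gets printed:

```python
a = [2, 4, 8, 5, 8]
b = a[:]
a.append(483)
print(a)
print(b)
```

Key concept: slice [:] creates copy.
Step by step:
`a = [2, 4, 8, 5, 8]` → a = [2, 4, 8, 5, 8]
`b = a[:]` → b = [2, 4, 8, 5, 8]
`a.append(483)` → a = [2, 4, 8, 5, 8, 483]
`print(a)` → prints [2, 4, 8, 5, 8, 483]
`print(b)` → prints [2, 4, 8, 5, 8]

Answer:
[2, 4, 8, 5, 8, 483]
[2, 4, 8, 5, 8]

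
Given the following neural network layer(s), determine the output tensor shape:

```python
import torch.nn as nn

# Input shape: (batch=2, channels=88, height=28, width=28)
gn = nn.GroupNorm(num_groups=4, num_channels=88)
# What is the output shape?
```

Input: (2, 88, 28, 28) -> Output: (2, 88, 28, 28)

Answer: (2, 88, 28, 28)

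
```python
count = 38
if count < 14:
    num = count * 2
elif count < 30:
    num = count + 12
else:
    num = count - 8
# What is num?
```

Trace:
`count = 38` → count = 38
`if count < 14: ...` → count < 14 is False, count < 30 is False, take else branch → num = 30
So num = 30

Answer: 30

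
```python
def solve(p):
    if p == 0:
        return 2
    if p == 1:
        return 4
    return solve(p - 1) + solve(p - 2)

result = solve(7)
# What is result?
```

Build up from base cases: solve(0)=2, solve(1)=4, solve(2)=6, solve(3)=10, solve(4)=16, solve(5)=26, solve(6)=42, ..., solve(7)=68

Answer: 68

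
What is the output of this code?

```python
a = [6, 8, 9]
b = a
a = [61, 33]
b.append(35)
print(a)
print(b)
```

Key concept: rebinding vs mutation: a is rebound to a new list, b still points at the original.
Step by step:
`a = [6, 8, 9]` → a = [6, 8, 9]
`b = a` → b = [6, 8, 9] (same object as a)
`a = [61, 33]` → a = [61, 33]
`b.append(35)` → b = [6, 8, 9, 35]
`print(a)` → prints [61, 33]
`print(b)` → prints [6, 8, 9, 35]

Answer:
[61, 33]
[6, 8, 9, 35]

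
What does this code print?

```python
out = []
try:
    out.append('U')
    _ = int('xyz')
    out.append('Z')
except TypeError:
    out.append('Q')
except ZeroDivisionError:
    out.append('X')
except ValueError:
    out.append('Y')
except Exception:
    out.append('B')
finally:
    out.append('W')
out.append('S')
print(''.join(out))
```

Execution trace: 'U' (try body) → 'Y' (except ValueError) → 'W' (finally) → 'S' (after the try/except). Output: UYWS

Answer: UYWS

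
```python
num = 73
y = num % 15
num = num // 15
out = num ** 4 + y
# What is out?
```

Trace:
`num = 73` → num = 73
`y = num % 15` → y = 13
`num = num // 15` → num = 4
`out = num ** 4 + y` → out = 269
So out = 269

Answer: 269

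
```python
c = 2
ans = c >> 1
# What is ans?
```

Trace:
`c = 2` → c = 2
`ans = c >> 1` → ans = 1
So ans = 1

Answer: 1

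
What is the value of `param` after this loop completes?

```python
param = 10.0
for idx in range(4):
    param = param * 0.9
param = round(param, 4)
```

Exponential decay: 10.0 * 0.9^4
`param` takes the values: 10.0 → 9.0 → 8.1 → 7.29 → 6.561

Answer: 6.561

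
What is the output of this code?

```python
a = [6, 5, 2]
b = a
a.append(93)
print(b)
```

Key concept: basic list aliasing.
Step by step:
`a = [6, 5, 2]` → a = [6, 5, 2]
`b = a` → b = [6, 5, 2] (same object as a)
`a.append(93)` → a = [6, 5, 2, 93] (same object as b); b = [6, 5, 2, 93] (same object as a)
`print(b)` → prints [6, 5, 2, 93]

Answer: [6, 5, 2, 93]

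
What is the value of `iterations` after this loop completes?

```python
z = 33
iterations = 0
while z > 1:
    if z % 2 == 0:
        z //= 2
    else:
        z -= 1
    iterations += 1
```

Steps to reduce 33 to 1
`iterations` takes the values: 0 → 1 → 2 → 3 → 4 → 5 → 6

Answer: 6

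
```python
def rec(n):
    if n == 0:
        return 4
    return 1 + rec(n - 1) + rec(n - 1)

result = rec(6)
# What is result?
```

rec(n) = 1 + 2·rec(n-1), rec(0)=4. Closed form: (4+1)·2^6 - 1 = 319.

Answer: 319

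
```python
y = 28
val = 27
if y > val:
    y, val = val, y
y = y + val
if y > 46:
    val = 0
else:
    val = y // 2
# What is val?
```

Trace:
`y = 28` → y = 28
`val = 27` → val = 27
`if y > val: ...` → y > val is True → y = 27; val = 28
`y = y + val` → y = 55
`if y > 46: ...` → y > 46 is True → val = 0
So val = 0

Answer: 0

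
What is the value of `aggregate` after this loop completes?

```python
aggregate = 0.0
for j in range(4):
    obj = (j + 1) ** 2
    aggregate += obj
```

Sum of squared losses 1² + 2² + ... + 4²
`aggregate` takes the values: 0.0 → 1.0 → 5.0 → 14.0 → 30.0

Answer: 30.0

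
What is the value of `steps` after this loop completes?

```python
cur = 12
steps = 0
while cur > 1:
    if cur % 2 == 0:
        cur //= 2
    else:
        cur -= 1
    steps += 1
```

Steps to reduce 12 to 1
`steps` takes the values: 0 → 1 → 2 → 3 → 4

Answer: 4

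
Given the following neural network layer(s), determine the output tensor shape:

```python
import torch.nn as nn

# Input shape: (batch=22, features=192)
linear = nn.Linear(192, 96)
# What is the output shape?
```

Input: (22, 192) -> Output: (22, 96)

Answer: (22, 96)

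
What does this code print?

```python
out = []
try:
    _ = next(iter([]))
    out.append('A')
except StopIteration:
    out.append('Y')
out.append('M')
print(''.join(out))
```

Execution trace: 'Y' (except StopIteration) → 'M' (after the try/except). Output: YM

Answer: YM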